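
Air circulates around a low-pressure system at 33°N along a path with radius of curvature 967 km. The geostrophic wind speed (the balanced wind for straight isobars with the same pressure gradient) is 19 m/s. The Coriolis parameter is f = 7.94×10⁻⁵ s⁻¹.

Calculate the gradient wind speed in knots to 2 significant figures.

31 knots

Around a low, centrifugal force acts outward with Coriolis, so pressure-gradient force balances both:
(1/ρ)|∂P/∂n| = fV + V²/R  →  V² + fR·V − fR·V_g = 0
With fR = 7.94×10⁻⁵ × 967×10³ m = 76.8 m/s:
V = [−fR + √((fR)² + 4 fR V_g)]/2 = [−76.8 + √(76.8² + 4×76.8×19)]/2 = 15.8 m/s
Subgeostrophic (V < V_g = 19 m/s), as expected around a low.
Converting: 15.8 m/s × 1.944 = 31 knots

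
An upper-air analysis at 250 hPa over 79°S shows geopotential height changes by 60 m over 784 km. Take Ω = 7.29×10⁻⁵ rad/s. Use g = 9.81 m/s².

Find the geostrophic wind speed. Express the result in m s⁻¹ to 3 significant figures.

5.25 m s⁻¹

Coriolis parameter at 79°S:
f = 2Ω sin φ = 2 × 7.29×10⁻⁵ × sin 79° = 1.43×10⁻⁴ s⁻¹
Height gradient: |∂Z/∂n| = 60 m / 784000 m = 7.65×10⁻⁵
On a pressure surface, geostrophic balance gives V_g = (g/f)|∂Z/∂n|:
V_g = 9.81 × 7.65×10⁻⁵ / 1.43×10⁻⁴ = 5.25 m/s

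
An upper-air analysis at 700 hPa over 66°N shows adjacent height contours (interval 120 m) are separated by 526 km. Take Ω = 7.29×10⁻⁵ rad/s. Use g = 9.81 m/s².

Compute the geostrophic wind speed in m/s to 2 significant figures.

Coriolis parameter at 66°N:
f = 2Ω sin φ = 2 × 7.29×10⁻⁵ × sin 66° = 1.33×10⁻⁴ s⁻¹
Height gradient: |∂Z/∂n| = 120 m / 526000 m = 2.28×10⁻⁴
On a pressure surface, geostrophic balance gives V_g = (g/f)|∂Z/∂n|:
V_g = 9.81 × 2.28×10⁻⁴ / 1.33×10⁻⁴ = 16.8 m/s

17 m/s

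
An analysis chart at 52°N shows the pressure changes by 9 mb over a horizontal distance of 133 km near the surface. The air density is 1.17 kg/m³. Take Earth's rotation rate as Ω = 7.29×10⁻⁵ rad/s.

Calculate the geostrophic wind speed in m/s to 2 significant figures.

50 m/s

Coriolis parameter at 52°N:
f = 2Ω sin φ = 2 × 7.29×10⁻⁵ × sin 52° = 1.15×10⁻⁴ s⁻¹
Pressure gradient: |∂P/∂n| = 900 Pa / 133000 m = 6.77×10⁻³ Pa/m
Geostrophic balance (pressure-gradient force = Coriolis force):
V_g = (1/(fρ)) |∂P/∂n| = 6.77×10⁻³ / (1.15×10⁻⁴ × 1.17) = 50.3 m/s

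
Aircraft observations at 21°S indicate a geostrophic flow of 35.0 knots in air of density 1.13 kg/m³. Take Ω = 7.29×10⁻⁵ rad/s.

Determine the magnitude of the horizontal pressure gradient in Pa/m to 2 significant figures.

Coriolis parameter at 21°S:
f = 2Ω sin φ = 2 × 7.29×10⁻⁵ × sin 21° = 5.23×10⁻⁵ s⁻¹
Wind speed in SI: 35.0 knots = 18.0 m/s
Geostrophic balance rearranged: |∂P/∂n| = f ρ V_g
|∂P/∂n| = 5.23×10⁻⁵ × 1.13 × 18.0 = 1.06×10⁻³ Pa/m

1.1×10⁻³ Pa/m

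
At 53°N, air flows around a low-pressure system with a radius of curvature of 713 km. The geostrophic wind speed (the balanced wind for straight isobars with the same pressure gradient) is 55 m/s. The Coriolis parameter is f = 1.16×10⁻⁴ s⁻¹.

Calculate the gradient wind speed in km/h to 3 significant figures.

136 km/h

Around a low, centrifugal force acts outward with Coriolis, so pressure-gradient force balances both:
(1/ρ)|∂P/∂n| = fV + V²/R  →  V² + fR·V − fR·V_g = 0
With fR = 1.16×10⁻⁴ × 713×10³ m = 82.7 m/s:
V = [−fR + √((fR)² + 4 fR V_g)]/2 = [−82.7 + √(82.7² + 4×82.7×55)]/2 = 37.8 m/s
Subgeostrophic (V < V_g = 55 m/s), as expected around a low.
Converting: 37.8 m/s × 3.6 = 136 km/h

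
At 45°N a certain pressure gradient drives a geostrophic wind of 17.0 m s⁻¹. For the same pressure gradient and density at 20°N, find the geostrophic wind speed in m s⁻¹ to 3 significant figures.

35.1 m s⁻¹

With the same pressure gradient and density, V_g ∝ 1/f ∝ 1/sin φ.
V₂ = V₁ · sin φ₁ / sin φ₂ = 17.0 × sin 45° / sin 20°
V₂ = 17.0 × 0.7071/0.3420 = 35.1 m s⁻¹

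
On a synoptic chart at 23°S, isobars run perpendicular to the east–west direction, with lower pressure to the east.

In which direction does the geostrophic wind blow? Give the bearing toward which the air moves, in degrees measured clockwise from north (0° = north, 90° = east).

000°

The pressure-gradient force points toward the east (bearing 090°).
Geostrophic balance: in the Southern Hemisphere the Coriolis force deflects motion to the left, so the geostrophic wind blows 90° to the left of the pressure-gradient force (low pressure on the right).
Rotating 090° by 90° counterclockwise gives 000° — the wind blows toward the north.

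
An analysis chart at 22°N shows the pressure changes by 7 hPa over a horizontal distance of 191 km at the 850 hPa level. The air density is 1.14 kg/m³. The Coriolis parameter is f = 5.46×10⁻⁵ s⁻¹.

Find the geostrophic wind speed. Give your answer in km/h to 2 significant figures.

210 km/h

Pressure gradient: |∂P/∂n| = 700 Pa / 191000 m = 3.66×10⁻³ Pa/m
Geostrophic balance (pressure-gradient force = Coriolis force):
V_g = (1/(fρ)) |∂P/∂n| = 3.66×10⁻³ / (5.46×10⁻⁵ × 1.14) = 58.9 m/s
Converting: 58.9 m/s × 3.6 = 210 km/h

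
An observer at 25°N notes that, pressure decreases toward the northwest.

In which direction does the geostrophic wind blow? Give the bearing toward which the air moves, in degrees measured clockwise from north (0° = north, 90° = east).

045°

The pressure-gradient force points toward the northwest (bearing 315°).
Geostrophic balance: in the Northern Hemisphere the Coriolis force deflects motion to the right, so the geostrophic wind blows 90° to the right of the pressure-gradient force (low pressure on the left).
Rotating 315° by 90° clockwise gives 045° — the wind blows toward the northeast.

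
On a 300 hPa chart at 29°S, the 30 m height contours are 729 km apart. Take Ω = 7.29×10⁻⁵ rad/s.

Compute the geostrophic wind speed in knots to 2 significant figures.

Coriolis parameter at 29°S:
f = 2Ω sin φ = 2 × 7.29×10⁻⁵ × sin 29° = 7.07×10⁻⁵ s⁻¹
Height gradient: |∂Z/∂n| = 30 m / 729000 m = 4.12×10⁻⁵
On a pressure surface, geostrophic balance gives V_g = (g/f)|∂Z/∂n|:
V_g = 9.81 × 4.12×10⁻⁵ / 7.07×10⁻⁵ = 5.71 m/s
Converting: 5.71 m/s × 1.944 = 11 knots

11 knots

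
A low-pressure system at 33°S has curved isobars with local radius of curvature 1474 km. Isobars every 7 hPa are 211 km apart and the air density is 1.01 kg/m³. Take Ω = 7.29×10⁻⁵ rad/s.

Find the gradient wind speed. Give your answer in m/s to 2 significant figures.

32 m/s

Coriolis parameter at 33°S:
f = 2Ω sin φ = 2 × 7.29×10⁻⁵ × sin 33° = 7.94×10⁻⁵ s⁻¹
Pressure gradient: |∂P/∂n| = 700 Pa / 211000 m = 3.32×10⁻³ Pa/m
Geostrophic speed: V_g = |∂P/∂n|/(fρ) = 3.32×10⁻³/(7.94×10⁻⁵ × 1.01) = 41.4 m/s
Around a low, centrifugal force acts outward with Coriolis, so pressure-gradient force balances both:
(1/ρ)|∂P/∂n| = fV + V²/R  →  V² + fR·V − fR·V_g = 0
With fR = 7.94×10⁻⁵ × 1474×10³ m = 117 m/s:
V = [−fR + √((fR)² + 4 fR V_g)]/2 = [−117 + √(117² + 4×117×41.4)]/2 = 32.4 m/s
Subgeostrophic (V < V_g = 41.4 m/s), as expected around a low.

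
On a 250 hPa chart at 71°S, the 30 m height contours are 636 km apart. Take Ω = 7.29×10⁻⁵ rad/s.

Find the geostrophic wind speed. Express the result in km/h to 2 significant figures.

Coriolis parameter at 71°S:
f = 2Ω sin φ = 2 × 7.29×10⁻⁵ × sin 71° = 1.38×10⁻⁴ s⁻¹
Height gradient: |∂Z/∂n| = 30 m / 636000 m = 4.72×10⁻⁵
On a pressure surface, geostrophic balance gives V_g = (g/f)|∂Z/∂n|:
V_g = 9.81 × 4.72×10⁻⁵ / 1.38×10⁻⁴ = 3.36 m/s
Converting: 3.36 m/s × 3.6 = 12 km/h

12 km/h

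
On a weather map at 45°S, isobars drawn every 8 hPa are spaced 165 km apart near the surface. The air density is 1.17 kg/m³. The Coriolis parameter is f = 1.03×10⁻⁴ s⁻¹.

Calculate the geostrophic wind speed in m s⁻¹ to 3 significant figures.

40.2 m s⁻¹

Pressure gradient: |∂P/∂n| = 800 Pa / 165000 m = 4.85×10⁻³ Pa/m
Geostrophic balance (pressure-gradient force = Coriolis force):
V_g = (1/(fρ)) |∂P/∂n| = 4.85×10⁻³ / (1.03×10⁻⁴ × 1.17) = 40.2 m/s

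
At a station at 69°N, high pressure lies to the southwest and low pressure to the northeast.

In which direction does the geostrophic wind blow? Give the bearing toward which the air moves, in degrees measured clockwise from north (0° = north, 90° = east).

135°

The pressure-gradient force points toward the northeast (bearing 045°).
Geostrophic balance: in the Northern Hemisphere the Coriolis force deflects motion to the right, so the geostrophic wind blows 90° to the right of the pressure-gradient force (low pressure on the left).
Rotating 045° by 90° clockwise gives 135° — the wind blows toward the southeast.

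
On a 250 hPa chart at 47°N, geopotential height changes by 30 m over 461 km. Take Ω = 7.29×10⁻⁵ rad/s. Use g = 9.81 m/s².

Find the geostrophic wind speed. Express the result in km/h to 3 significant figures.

Coriolis parameter at 47°N:
f = 2Ω sin φ = 2 × 7.29×10⁻⁵ × sin 47° = 1.07×10⁻⁴ s⁻¹
Height gradient: |∂Z/∂n| = 30 m / 461000 m = 6.51×10⁻⁵
On a pressure surface, geostrophic balance gives V_g = (g/f)|∂Z/∂n|:
V_g = 9.81 × 6.51×10⁻⁵ / 1.07×10⁻⁴ = 5.99 m/s
Converting: 5.99 m/s × 3.6 = 21.6 km/h

21.6 km/h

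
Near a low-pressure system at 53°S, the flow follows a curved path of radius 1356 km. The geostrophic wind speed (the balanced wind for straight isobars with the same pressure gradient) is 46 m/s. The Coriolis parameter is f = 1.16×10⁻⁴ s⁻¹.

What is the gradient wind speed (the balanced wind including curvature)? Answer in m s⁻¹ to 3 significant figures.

Around a low, centrifugal force acts outward with Coriolis, so pressure-gradient force balances both:
(1/ρ)|∂P/∂n| = fV + V²/R  →  V² + fR·V − fR·V_g = 0
With fR = 1.16×10⁻⁴ × 1356×10³ m = 157 m/s:
V = [−fR + √((fR)² + 4 fR V_g)]/2 = [−157 + √(157² + 4×157×46)]/2 = 37.2 m/s
Subgeostrophic (V < V_g = 46 m/s), as expected around a low.

37.2 m s⁻¹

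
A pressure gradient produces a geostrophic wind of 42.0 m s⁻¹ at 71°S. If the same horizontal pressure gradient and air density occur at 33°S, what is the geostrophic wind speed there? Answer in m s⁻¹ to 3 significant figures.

With the same pressure gradient and density, V_g ∝ 1/f ∝ 1/sin φ.
V₂ = V₁ · sin φ₁ / sin φ₂ = 42.0 × sin 71° / sin 33°
V₂ = 42.0 × 0.9455/0.5446 = 72.9 m s⁻¹

72.9 m s⁻¹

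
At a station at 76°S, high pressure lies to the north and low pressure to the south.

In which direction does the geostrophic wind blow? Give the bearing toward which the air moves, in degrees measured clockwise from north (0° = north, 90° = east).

090°

The pressure-gradient force points toward the south (bearing 180°).
Geostrophic balance: in the Southern Hemisphere the Coriolis force deflects motion to the left, so the geostrophic wind blows 90° to the left of the pressure-gradient force (low pressure on the right).
Rotating 180° by 90° counterclockwise gives 090° — the wind blows toward the east.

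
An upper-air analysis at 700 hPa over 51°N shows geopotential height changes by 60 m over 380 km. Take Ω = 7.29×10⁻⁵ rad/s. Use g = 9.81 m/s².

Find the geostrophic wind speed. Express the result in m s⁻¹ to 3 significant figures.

13.7 m s⁻¹

Coriolis parameter at 51°N:
f = 2Ω sin φ = 2 × 7.29×10⁻⁵ × sin 51° = 1.13×10⁻⁴ s⁻¹
Height gradient: |∂Z/∂n| = 60 m / 380000 m = 1.58×10⁻⁴
On a pressure surface, geostrophic balance gives V_g = (g/f)|∂Z/∂n|:
V_g = 9.81 × 1.58×10⁻⁴ / 1.13×10⁻⁴ = 13.7 m/s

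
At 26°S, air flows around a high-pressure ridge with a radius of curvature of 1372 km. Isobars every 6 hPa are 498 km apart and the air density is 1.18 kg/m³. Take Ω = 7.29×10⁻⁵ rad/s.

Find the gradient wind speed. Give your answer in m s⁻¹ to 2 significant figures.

Coriolis parameter at 26°S:
f = 2Ω sin φ = 2 × 7.29×10⁻⁵ × sin 26° = 6.39×10⁻⁵ s⁻¹
Pressure gradient: |∂P/∂n| = 600 Pa / 498000 m = 1.20×10⁻³ Pa/m
Geostrophic speed: V_g = |∂P/∂n|/(fρ) = 1.20×10⁻³/(6.39×10⁻⁵ × 1.18) = 16.0 m/s
Around a high, pressure-gradient force acts outward with centrifugal, so Coriolis balances both:
fV = (1/ρ)|∂P/∂n| + V²/R  →  V² − fR·V + fR·V_g = 0
With fR = 6.39×10⁻⁵ × 1372×10³ m = 87.7 m/s:
V = [fR − √((fR)² − 4 fR V_g)]/2 = [87.7 − √(87.7² − 4×87.7×16)]/2 = 21 m/s
Supergeostrophic (V > V_g = 16 m/s), as expected around a high.

21 m s⁻¹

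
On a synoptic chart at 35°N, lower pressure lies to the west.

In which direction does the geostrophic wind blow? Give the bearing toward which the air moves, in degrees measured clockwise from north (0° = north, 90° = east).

000°

The pressure-gradient force points toward the west (bearing 270°).
Geostrophic balance: in the Northern Hemisphere the Coriolis force deflects motion to the right, so the geostrophic wind blows 90° to the right of the pressure-gradient force (low pressure on the left).
Rotating 270° by 90° clockwise gives 000° — the wind blows toward the north.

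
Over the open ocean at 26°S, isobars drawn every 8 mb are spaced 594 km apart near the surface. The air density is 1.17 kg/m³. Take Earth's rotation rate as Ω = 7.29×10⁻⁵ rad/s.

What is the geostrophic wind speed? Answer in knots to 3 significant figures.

35.0 knots

Coriolis parameter at 26°S:
f = 2Ω sin φ = 2 × 7.29×10⁻⁵ × sin 26° = 6.39×10⁻⁵ s⁻¹
Pressure gradient: |∂P/∂n| = 800 Pa / 594000 m = 1.35×10⁻³ Pa/m
Geostrophic balance (pressure-gradient force = Coriolis force):
V_g = (1/(fρ)) |∂P/∂n| = 1.35×10⁻³ / (6.39×10⁻⁵ × 1.17) = 18.0 m/s
Converting: 18.0 m/s × 1.944 = 35.0 knots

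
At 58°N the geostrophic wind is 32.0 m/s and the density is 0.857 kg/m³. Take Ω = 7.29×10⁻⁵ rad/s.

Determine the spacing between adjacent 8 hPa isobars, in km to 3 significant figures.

Coriolis parameter at 58°N:
f = 2Ω sin φ = 2 × 7.29×10⁻⁵ × sin 58° = 1.24×10⁻⁴ s⁻¹
Geostrophic balance rearranged: |∂P/∂n| = f ρ V_g
|∂P/∂n| = 1.24×10⁻⁴ × 0.857 × 32.0 = 3.39×10⁻³ Pa/m
Isobar spacing: Δn = ΔP/|∂P/∂n| = 800 Pa / 3.39×10⁻³ Pa/m = 235929 m ≈ 236 km

236 km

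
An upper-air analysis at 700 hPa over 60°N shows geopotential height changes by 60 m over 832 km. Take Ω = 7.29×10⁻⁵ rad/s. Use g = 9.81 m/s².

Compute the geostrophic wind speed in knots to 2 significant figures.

Coriolis parameter at 60°N:
f = 2Ω sin φ = 2 × 7.29×10⁻⁵ × sin 60° = 1.26×10⁻⁴ s⁻¹
Height gradient: |∂Z/∂n| = 60 m / 832000 m = 7.21×10⁻⁵
On a pressure surface, geostrophic balance gives V_g = (g/f)|∂Z/∂n|:
V_g = 9.81 × 7.21×10⁻⁵ / 1.26×10⁻⁴ = 5.60 m/s
Converting: 5.60 m/s × 1.944 = 11 knots

11 knots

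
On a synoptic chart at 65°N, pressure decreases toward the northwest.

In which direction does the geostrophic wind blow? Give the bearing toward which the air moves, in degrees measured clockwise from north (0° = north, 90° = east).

045°

The pressure-gradient force points toward the northwest (bearing 315°).
Geostrophic balance: in the Northern Hemisphere the Coriolis force deflects motion to the right, so the geostrophic wind blows 90° to the right of the pressure-gradient force (low pressure on the left).
Rotating 315° by 90° clockwise gives 045° — the wind blows toward the northeast.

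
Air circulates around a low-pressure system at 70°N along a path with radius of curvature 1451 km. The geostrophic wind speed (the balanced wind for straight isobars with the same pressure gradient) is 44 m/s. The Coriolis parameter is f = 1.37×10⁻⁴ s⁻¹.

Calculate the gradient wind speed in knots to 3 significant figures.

Around a low, centrifugal force acts outward with Coriolis, so pressure-gradient force balances both:
(1/ρ)|∂P/∂n| = fV + V²/R  →  V² + fR·V − fR·V_g = 0
With fR = 1.37×10⁻⁴ × 1451×10³ m = 199 m/s:
V = [−fR + √((fR)² + 4 fR V_g)]/2 = [−199 + √(199² + 4×199×44)]/2 = 37.1 m/s
Subgeostrophic (V < V_g = 44 m/s), as expected around a low.
Converting: 37.1 m/s × 1.944 = 72.1 knots

72.1 knots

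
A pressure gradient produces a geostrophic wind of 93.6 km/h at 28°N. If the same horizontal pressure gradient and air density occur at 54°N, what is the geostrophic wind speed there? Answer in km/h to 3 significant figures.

With the same pressure gradient and density, V_g ∝ 1/f ∝ 1/sin φ.
V₂ = V₁ · sin φ₁ / sin φ₂ = 93.6 × sin 28° / sin 54°
V₂ = 93.6 × 0.4695/0.8090 = 54.3 km/h

54.3 km/h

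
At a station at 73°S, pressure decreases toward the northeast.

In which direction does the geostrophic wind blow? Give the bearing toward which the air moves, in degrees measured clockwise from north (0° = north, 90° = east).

The pressure-gradient force points toward the northeast (bearing 045°).
Geostrophic balance: in the Southern Hemisphere the Coriolis force deflects motion to the left, so the geostrophic wind blows 90° to the left of the pressure-gradient force (low pressure on the right).
Rotating 045° by 90° counterclockwise gives 315° — the wind blows toward the northwest.

315°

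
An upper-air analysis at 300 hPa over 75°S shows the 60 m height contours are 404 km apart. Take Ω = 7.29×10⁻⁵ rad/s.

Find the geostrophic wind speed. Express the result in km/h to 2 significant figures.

Coriolis parameter at 75°S:
f = 2Ω sin φ = 2 × 7.29×10⁻⁵ × sin 75° = 1.41×10⁻⁴ s⁻¹
Height gradient: |∂Z/∂n| = 60 m / 404000 m = 1.49×10⁻⁴
On a pressure surface, geostrophic balance gives V_g = (g/f)|∂Z/∂n|:
V_g = 9.81 × 1.49×10⁻⁴ / 1.41×10⁻⁴ = 10.3 m/s
Converting: 10.3 m/s × 3.6 = 37 km/h

37 km/h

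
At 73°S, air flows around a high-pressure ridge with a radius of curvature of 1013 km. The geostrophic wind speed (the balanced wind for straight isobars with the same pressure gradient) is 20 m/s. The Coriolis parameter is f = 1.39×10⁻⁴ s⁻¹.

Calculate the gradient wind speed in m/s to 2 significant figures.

Around a high, pressure-gradient force acts outward with centrifugal, so Coriolis balances both:
fV = (1/ρ)|∂P/∂n| + V²/R  →  V² − fR·V + fR·V_g = 0
With fR = 1.39×10⁻⁴ × 1013×10³ m = 141 m/s:
V = [fR − √((fR)² − 4 fR V_g)]/2 = [141 − √(141² − 4×141×20)]/2 = 24.1 m/s
Supergeostrophic (V > V_g = 20 m/s), as expected around a high.

24 m/s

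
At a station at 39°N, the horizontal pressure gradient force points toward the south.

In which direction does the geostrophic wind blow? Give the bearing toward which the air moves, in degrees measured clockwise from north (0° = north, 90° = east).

The pressure-gradient force points toward the south (bearing 180°).
Geostrophic balance: in the Northern Hemisphere the Coriolis force deflects motion to the right, so the geostrophic wind blows 90° to the right of the pressure-gradient force (low pressure on the left).
Rotating 180° by 90° clockwise gives 270° — the wind blows toward the west.

270°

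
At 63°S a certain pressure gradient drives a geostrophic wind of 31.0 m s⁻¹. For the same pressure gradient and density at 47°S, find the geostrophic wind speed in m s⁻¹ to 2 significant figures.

38 m s⁻¹

With the same pressure gradient and density, V_g ∝ 1/f ∝ 1/sin φ.
V₂ = V₁ · sin φ₁ / sin φ₂ = 31.0 × sin 63° / sin 47°
V₂ = 31.0 × 0.8910/0.7314 = 38 m s⁻¹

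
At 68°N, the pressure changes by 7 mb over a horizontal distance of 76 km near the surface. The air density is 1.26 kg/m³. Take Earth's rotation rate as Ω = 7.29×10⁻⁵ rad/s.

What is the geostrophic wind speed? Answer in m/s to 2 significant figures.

Coriolis parameter at 68°N:
f = 2Ω sin φ = 2 × 7.29×10⁻⁵ × sin 68° = 1.35×10⁻⁴ s⁻¹
Pressure gradient: |∂P/∂n| = 700 Pa / 76000 m = 9.21×10⁻³ Pa/m
Geostrophic balance (pressure-gradient force = Coriolis force):
V_g = (1/(fρ)) |∂P/∂n| = 9.21×10⁻³ / (1.35×10⁻⁴ × 1.26) = 54.1 m/s

54 m/s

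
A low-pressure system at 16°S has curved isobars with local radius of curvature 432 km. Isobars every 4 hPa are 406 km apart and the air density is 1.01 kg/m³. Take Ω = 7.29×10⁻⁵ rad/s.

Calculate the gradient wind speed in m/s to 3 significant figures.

Coriolis parameter at 16°S:
f = 2Ω sin φ = 2 × 7.29×10⁻⁵ × sin 16° = 4.02×10⁻⁵ s⁻¹
Pressure gradient: |∂P/∂n| = 400 Pa / 406000 m = 9.85×10⁻⁴ Pa/m
Geostrophic speed: V_g = |∂P/∂n|/(fρ) = 9.85×10⁻⁴/(4.02×10⁻⁵ × 1.01) = 24.3 m/s
Around a low, centrifugal force acts outward with Coriolis, so pressure-gradient force balances both:
(1/ρ)|∂P/∂n| = fV + V²/R  →  V² + fR·V − fR·V_g = 0
With fR = 4.02×10⁻⁵ × 432×10³ m = 17.4 m/s:
V = [−fR + √((fR)² + 4 fR V_g)]/2 = [−17.4 + √(17.4² + 4×17.4×24.3)]/2 = 13.6 m/s
Subgeostrophic (V < V_g = 24.3 m/s), as expected around a low.

13.6 m/s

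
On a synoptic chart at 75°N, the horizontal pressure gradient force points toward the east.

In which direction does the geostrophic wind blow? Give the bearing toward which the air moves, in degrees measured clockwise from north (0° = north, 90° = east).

180°

The pressure-gradient force points toward the east (bearing 090°).
Geostrophic balance: in the Northern Hemisphere the Coriolis force deflects motion to the right, so the geostrophic wind blows 90° to the right of the pressure-gradient force (low pressure on the left).
Rotating 090° by 90° clockwise gives 180° — the wind blows toward the south.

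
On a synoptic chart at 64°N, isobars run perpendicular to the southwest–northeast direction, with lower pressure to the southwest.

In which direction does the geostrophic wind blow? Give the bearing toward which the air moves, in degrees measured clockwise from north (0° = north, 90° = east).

The pressure-gradient force points toward the southwest (bearing 225°).
Geostrophic balance: in the Northern Hemisphere the Coriolis force deflects motion to the right, so the geostrophic wind blows 90° to the right of the pressure-gradient force (low pressure on the left).
Rotating 225° by 90° clockwise gives 315° — the wind blows toward the northwest.

315°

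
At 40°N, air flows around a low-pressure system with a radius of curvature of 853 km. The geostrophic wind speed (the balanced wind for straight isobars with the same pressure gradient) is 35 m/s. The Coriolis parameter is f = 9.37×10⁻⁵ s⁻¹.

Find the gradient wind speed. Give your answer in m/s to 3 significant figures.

Around a low, centrifugal force acts outward with Coriolis, so pressure-gradient force balances both:
(1/ρ)|∂P/∂n| = fV + V²/R  →  V² + fR·V − fR·V_g = 0
With fR = 9.37×10⁻⁵ × 853×10³ m = 79.9 m/s:
V = [−fR + √((fR)² + 4 fR V_g)]/2 = [−79.9 + √(79.9² + 4×79.9×35)]/2 = 26.3 m/s
Subgeostrophic (V < V_g = 35 m/s), as expected around a low.

26.3 m/s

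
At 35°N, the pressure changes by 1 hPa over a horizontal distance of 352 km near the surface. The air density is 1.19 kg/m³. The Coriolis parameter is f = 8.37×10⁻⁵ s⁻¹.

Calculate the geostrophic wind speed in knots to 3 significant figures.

5.54 knots

Pressure gradient: |∂P/∂n| = 100 Pa / 352000 m = 2.84×10⁻⁴ Pa/m
Geostrophic balance (pressure-gradient force = Coriolis force):
V_g = (1/(fρ)) |∂P/∂n| = 2.84×10⁻⁴ / (8.37×10⁻⁵ × 1.19) = 2.85 m/s
Converting: 2.85 m/s × 1.944 = 5.54 knots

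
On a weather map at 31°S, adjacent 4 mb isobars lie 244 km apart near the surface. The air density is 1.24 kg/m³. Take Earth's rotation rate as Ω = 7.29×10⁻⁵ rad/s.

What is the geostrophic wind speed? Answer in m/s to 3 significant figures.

Coriolis parameter at 31°S:
f = 2Ω sin φ = 2 × 7.29×10⁻⁵ × sin 31° = 7.51×10⁻⁵ s⁻¹
Pressure gradient: |∂P/∂n| = 400 Pa / 244000 m = 1.64×10⁻³ Pa/m
Geostrophic balance (pressure-gradient force = Coriolis force):
V_g = (1/(fρ)) |∂P/∂n| = 1.64×10⁻³ / (7.51×10⁻⁵ × 1.24) = 17.6 m/s

17.6 m/s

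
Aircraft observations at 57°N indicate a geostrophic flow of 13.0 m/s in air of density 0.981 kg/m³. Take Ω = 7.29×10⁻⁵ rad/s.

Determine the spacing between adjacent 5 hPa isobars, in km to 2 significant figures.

320 km

Coriolis parameter at 57°N:
f = 2Ω sin φ = 2 × 7.29×10⁻⁵ × sin 57° = 1.22×10⁻⁴ s⁻¹
Geostrophic balance rearranged: |∂P/∂n| = f ρ V_g
|∂P/∂n| = 1.22×10⁻⁴ × 0.981 × 13.0 = 1.56×10⁻³ Pa/m
Isobar spacing: Δn = ΔP/|∂P/∂n| = 500 Pa / 1.56×10⁻³ Pa/m = 320633 m ≈ 320 km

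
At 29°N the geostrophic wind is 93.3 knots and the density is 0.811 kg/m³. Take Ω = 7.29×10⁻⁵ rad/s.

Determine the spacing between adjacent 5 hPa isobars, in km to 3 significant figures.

182 km

Coriolis parameter at 29°N:
f = 2Ω sin φ = 2 × 7.29×10⁻⁵ × sin 29° = 7.07×10⁻⁵ s⁻¹
Wind speed in SI: 93.3 knots = 48.0 m/s
Geostrophic balance rearranged: |∂P/∂n| = f ρ V_g
|∂P/∂n| = 7.07×10⁻⁵ × 0.811 × 48.0 = 2.75×10⁻³ Pa/m
Isobar spacing: Δn = ΔP/|∂P/∂n| = 500 Pa / 2.75×10⁻³ Pa/m = 181719 m ≈ 182 km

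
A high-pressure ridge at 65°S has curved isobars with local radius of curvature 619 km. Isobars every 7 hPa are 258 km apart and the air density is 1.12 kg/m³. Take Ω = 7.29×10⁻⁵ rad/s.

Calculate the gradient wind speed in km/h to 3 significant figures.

99.9 km/h

Coriolis parameter at 65°S:
f = 2Ω sin φ = 2 × 7.29×10⁻⁵ × sin 65° = 1.32×10⁻⁴ s⁻¹
Pressure gradient: |∂P/∂n| = 700 Pa / 258000 m = 2.71×10⁻³ Pa/m
Geostrophic speed: V_g = |∂P/∂n|/(fρ) = 2.71×10⁻³/(1.32×10⁻⁴ × 1.12) = 18.3 m/s
Around a high, pressure-gradient force acts outward with centrifugal, so Coriolis balances both:
fV = (1/ρ)|∂P/∂n| + V²/R  →  V² − fR·V + fR·V_g = 0
With fR = 1.32×10⁻⁴ × 619×10³ m = 81.8 m/s:
V = [fR − √((fR)² − 4 fR V_g)]/2 = [81.8 − √(81.8² − 4×81.8×18.3)]/2 = 27.7 m/s
Supergeostrophic (V > V_g = 18.3 m/s), as expected around a high.
Converting: 27.7 m/s × 3.6 = 99.9 km/h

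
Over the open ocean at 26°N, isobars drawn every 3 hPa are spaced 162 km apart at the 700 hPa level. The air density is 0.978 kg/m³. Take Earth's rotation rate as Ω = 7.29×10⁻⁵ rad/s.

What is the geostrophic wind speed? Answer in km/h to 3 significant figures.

107 km/h

Coriolis parameter at 26°N:
f = 2Ω sin φ = 2 × 7.29×10⁻⁵ × sin 26° = 6.39×10⁻⁵ s⁻¹
Pressure gradient: |∂P/∂n| = 300 Pa / 162000 m = 1.85×10⁻³ Pa/m
Geostrophic balance (pressure-gradient force = Coriolis force):
V_g = (1/(fρ)) |∂P/∂n| = 1.85×10⁻³ / (6.39×10⁻⁵ × 0.978) = 29.6 m/s
Converting: 29.6 m/s × 3.6 = 107 km/h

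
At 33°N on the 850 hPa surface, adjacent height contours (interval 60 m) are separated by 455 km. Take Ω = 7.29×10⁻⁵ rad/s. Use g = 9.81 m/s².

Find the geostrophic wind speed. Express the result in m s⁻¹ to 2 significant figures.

Coriolis parameter at 33°N:
f = 2Ω sin φ = 2 × 7.29×10⁻⁵ × sin 33° = 7.94×10⁻⁵ s⁻¹
Height gradient: |∂Z/∂n| = 60 m / 455000 m = 1.32×10⁻⁴
On a pressure surface, geostrophic balance gives V_g = (g/f)|∂Z/∂n|:
V_g = 9.81 × 1.32×10⁻⁴ / 7.94×10⁻⁵ = 16.3 m/s

16 m s⁻¹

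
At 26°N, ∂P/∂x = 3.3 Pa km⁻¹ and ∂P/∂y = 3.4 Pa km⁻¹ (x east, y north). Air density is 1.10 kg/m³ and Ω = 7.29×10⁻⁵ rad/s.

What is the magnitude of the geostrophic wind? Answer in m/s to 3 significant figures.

67.4 m/s

Coriolis parameter at 26°N:
f = 2Ω sin φ = 2 × 7.29×10⁻⁵ × sin 26° = 6.39×10⁻⁵ s⁻¹
Component geostrophic relations (x east, y north):
u_g = −(1/(fρ)) ∂P/∂y,  v_g = (1/(fρ)) ∂P/∂x
u_g = −(3.4×10⁻³)/(6.39×10⁻⁵ × 1.10) = −48.4 m/s;  v_g = (3.3×10⁻³)/(6.39×10⁻⁵ × 1.10) = 46.9 m/s
|V_g| = √(u_g² + v_g²) = 67.4 m/s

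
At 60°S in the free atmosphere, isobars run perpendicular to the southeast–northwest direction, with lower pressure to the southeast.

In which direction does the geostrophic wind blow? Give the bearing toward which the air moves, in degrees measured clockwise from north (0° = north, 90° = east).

045°

The pressure-gradient force points toward the southeast (bearing 135°).
Geostrophic balance: in the Southern Hemisphere the Coriolis force deflects motion to the left, so the geostrophic wind blows 90° to the left of the pressure-gradient force (low pressure on the right).
Rotating 135° by 90° counterclockwise gives 045° — the wind blows toward the northeast.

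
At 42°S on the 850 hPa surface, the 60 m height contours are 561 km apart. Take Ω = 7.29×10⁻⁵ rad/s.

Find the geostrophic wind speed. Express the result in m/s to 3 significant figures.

10.8 m/s

Coriolis parameter at 42°S:
f = 2Ω sin φ = 2 × 7.29×10⁻⁵ × sin 42° = 9.76×10⁻⁵ s⁻¹
Height gradient: |∂Z/∂n| = 60 m / 561000 m = 1.07×10⁻⁴
On a pressure surface, geostrophic balance gives V_g = (g/f)|∂Z/∂n|:
V_g = 9.81 × 1.07×10⁻⁴ / 9.76×10⁻⁵ = 10.8 m/s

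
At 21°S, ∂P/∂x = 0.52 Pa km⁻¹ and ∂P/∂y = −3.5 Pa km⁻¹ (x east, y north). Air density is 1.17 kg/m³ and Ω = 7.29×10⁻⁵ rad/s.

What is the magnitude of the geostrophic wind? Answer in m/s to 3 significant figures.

57.9 m/s

Coriolis parameter at 21°S:
f = 2Ω sin φ = 2 × 7.29×10⁻⁵ × sin 21° = 5.23×10⁻⁵ s⁻¹
In the Southern Hemisphere f is negative: f = −5.23×10⁻⁵ s⁻¹.
Component geostrophic relations (x east, y north):
u_g = −(1/(fρ)) ∂P/∂y,  v_g = (1/(fρ)) ∂P/∂x
u_g = −(−3.5×10⁻³)/(−5.23×10⁻⁵ × 1.17) = −57.3 m/s;  v_g = (0.52×10⁻³)/(−5.23×10⁻⁵ × 1.17) = −8.51 m/s
|V_g| = √(u_g² + v_g²) = 57.9 m/s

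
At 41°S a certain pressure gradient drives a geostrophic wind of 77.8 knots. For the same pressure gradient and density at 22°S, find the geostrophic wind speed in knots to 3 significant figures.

With the same pressure gradient and density, V_g ∝ 1/f ∝ 1/sin φ.
V₂ = V₁ · sin φ₁ / sin φ₂ = 77.8 × sin 41° / sin 22°
V₂ = 77.8 × 0.6561/0.3746 = 136 knots

136 knots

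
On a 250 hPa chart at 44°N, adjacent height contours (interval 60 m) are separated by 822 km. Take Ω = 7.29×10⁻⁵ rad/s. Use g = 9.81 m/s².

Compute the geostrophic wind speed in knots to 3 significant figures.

13.7 knots

Coriolis parameter at 44°N:
f = 2Ω sin φ = 2 × 7.29×10⁻⁵ × sin 44° = 1.01×10⁻⁴ s⁻¹
Height gradient: |∂Z/∂n| = 60 m / 822000 m = 7.30×10⁻⁵
On a pressure surface, geostrophic balance gives V_g = (g/f)|∂Z/∂n|:
V_g = 9.81 × 7.30×10⁻⁵ / 1.01×10⁻⁴ = 7.07 m/s
Converting: 7.07 m/s × 1.944 = 13.7 knots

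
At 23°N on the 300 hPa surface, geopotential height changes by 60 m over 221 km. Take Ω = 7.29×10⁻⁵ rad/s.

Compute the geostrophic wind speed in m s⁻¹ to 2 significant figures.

47 m s⁻¹

Coriolis parameter at 23°N:
f = 2Ω sin φ = 2 × 7.29×10⁻⁵ × sin 23° = 5.70×10⁻⁵ s⁻¹
Height gradient: |∂Z/∂n| = 60 m / 221000 m = 2.71×10⁻⁴
On a pressure surface, geostrophic balance gives V_g = (g/f)|∂Z/∂n|:
V_g = 9.81 × 2.71×10⁻⁴ / 5.70×10⁻⁵ = 46.8 m/s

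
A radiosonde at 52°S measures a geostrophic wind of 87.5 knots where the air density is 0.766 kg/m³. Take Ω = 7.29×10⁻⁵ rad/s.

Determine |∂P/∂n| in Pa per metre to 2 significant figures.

Coriolis parameter at 52°S:
f = 2Ω sin φ = 2 × 7.29×10⁻⁵ × sin 52° = 1.15×10⁻⁴ s⁻¹
Wind speed in SI: 87.5 knots = 45.0 m/s
Geostrophic balance rearranged: |∂P/∂n| = f ρ V_g
|∂P/∂n| = 1.15×10⁻⁴ × 0.766 × 45.0 = 3.96×10⁻³ Pa/m

4.0×10⁻³ Pa/m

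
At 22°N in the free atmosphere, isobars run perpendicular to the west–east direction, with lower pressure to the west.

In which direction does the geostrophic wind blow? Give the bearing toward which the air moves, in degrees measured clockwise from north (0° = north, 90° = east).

000°

The pressure-gradient force points toward the west (bearing 270°).
Geostrophic balance: in the Northern Hemisphere the Coriolis force deflects motion to the right, so the geostrophic wind blows 90° to the right of the pressure-gradient force (low pressure on the left).
Rotating 270° by 90° clockwise gives 000° — the wind blows toward the north.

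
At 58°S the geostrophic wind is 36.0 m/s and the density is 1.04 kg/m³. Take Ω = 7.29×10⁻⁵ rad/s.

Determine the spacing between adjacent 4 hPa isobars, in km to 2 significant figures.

86 km

Coriolis parameter at 58°S:
f = 2Ω sin φ = 2 × 7.29×10⁻⁵ × sin 58° = 1.24×10⁻⁴ s⁻¹
Geostrophic balance rearranged: |∂P/∂n| = f ρ V_g
|∂P/∂n| = 1.24×10⁻⁴ × 1.04 × 36.0 = 4.63×10⁻³ Pa/m
Isobar spacing: Δn = ΔP/|∂P/∂n| = 400 Pa / 4.63×10⁻³ Pa/m = 86406 m ≈ 86 km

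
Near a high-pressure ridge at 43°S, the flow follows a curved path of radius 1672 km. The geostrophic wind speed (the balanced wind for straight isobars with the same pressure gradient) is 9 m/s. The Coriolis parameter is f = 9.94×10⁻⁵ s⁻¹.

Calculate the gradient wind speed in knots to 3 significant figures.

Around a high, pressure-gradient force acts outward with centrifugal, so Coriolis balances both:
fV = (1/ρ)|∂P/∂n| + V²/R  →  V² − fR·V + fR·V_g = 0
With fR = 9.94×10⁻⁵ × 1672×10³ m = 166 m/s:
V = [fR − √((fR)² − 4 fR V_g)]/2 = [166 − √(166² − 4×166×9)]/2 = 9.55 m/s
Supergeostrophic (V > V_g = 9 m/s), as expected around a high.
Converting: 9.55 m/s × 1.944 = 18.6 knots

18.6 knots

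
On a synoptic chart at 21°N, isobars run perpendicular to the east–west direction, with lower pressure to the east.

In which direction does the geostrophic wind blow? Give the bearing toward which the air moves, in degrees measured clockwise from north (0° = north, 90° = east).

180°

The pressure-gradient force points toward the east (bearing 090°).
Geostrophic balance: in the Northern Hemisphere the Coriolis force deflects motion to the right, so the geostrophic wind blows 90° to the right of the pressure-gradient force (low pressure on the left).
Rotating 090° by 90° clockwise gives 180° — the wind blows toward the south.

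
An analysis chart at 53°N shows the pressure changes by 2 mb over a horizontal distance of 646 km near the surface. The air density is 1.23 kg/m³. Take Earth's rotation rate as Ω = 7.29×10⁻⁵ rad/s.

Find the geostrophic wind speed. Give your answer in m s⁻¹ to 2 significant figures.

Coriolis parameter at 53°N:
f = 2Ω sin φ = 2 × 7.29×10⁻⁵ × sin 53° = 1.16×10⁻⁴ s⁻¹
Pressure gradient: |∂P/∂n| = 200 Pa / 646000 m = 3.10×10⁻⁴ Pa/m
Geostrophic balance (pressure-gradient force = Coriolis force):
V_g = (1/(fρ)) |∂P/∂n| = 3.10×10⁻⁴ / (1.16×10⁻⁴ × 1.23) = 2.16 m/s

2.2 m s⁻¹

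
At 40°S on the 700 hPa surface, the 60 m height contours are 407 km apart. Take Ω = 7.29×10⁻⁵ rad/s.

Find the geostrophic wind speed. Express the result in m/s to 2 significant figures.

15 m/s

Coriolis parameter at 40°S:
f = 2Ω sin φ = 2 × 7.29×10⁻⁵ × sin 40° = 9.37×10⁻⁵ s⁻¹
Height gradient: |∂Z/∂n| = 60 m / 407000 m = 1.47×10⁻⁴
On a pressure surface, geostrophic balance gives V_g = (g/f)|∂Z/∂n|:
V_g = 9.81 × 1.47×10⁻⁴ / 9.37×10⁻⁵ = 15.4 m/s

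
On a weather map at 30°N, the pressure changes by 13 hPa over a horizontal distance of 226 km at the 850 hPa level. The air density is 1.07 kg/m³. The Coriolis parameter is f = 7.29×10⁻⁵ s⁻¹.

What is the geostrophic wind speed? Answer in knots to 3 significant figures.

143 knots

Pressure gradient: |∂P/∂n| = 1300 Pa / 226000 m = 5.75×10⁻³ Pa/m
Geostrophic balance (pressure-gradient force = Coriolis force):
V_g = (1/(fρ)) |∂P/∂n| = 5.75×10⁻³ / (7.29×10⁻⁵ × 1.07) = 73.7 m/s
Converting: 73.7 m/s × 1.944 = 143 knots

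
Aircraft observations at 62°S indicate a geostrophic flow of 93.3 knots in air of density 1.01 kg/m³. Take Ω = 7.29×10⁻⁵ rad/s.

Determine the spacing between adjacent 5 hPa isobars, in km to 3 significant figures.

80.1 km

Coriolis parameter at 62°S:
f = 2Ω sin φ = 2 × 7.29×10⁻⁵ × sin 62° = 1.29×10⁻⁴ s⁻¹
Wind speed in SI: 93.3 knots = 48.0 m/s
Geostrophic balance rearranged: |∂P/∂n| = f ρ V_g
|∂P/∂n| = 1.29×10⁻⁴ × 1.01 × 48.0 = 6.24×10⁻³ Pa/m
Isobar spacing: Δn = ΔP/|∂P/∂n| = 500 Pa / 6.24×10⁻³ Pa/m = 80119 m ≈ 80.1 km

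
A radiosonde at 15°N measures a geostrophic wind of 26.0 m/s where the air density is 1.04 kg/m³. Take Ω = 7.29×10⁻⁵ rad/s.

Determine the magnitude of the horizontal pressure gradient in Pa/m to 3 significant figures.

Coriolis parameter at 15°N:
f = 2Ω sin φ = 2 × 7.29×10⁻⁵ × sin 15° = 3.77×10⁻⁵ s⁻¹
Geostrophic balance rearranged: |∂P/∂n| = f ρ V_g
|∂P/∂n| = 3.77×10⁻⁵ × 1.04 × 26.0 = 1.02×10⁻³ Pa/m

1.02×10⁻³ Pa/m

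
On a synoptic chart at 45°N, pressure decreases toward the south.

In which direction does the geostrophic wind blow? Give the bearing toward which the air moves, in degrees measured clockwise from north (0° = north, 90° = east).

270°

The pressure-gradient force points toward the south (bearing 180°).
Geostrophic balance: in the Northern Hemisphere the Coriolis force deflects motion to the right, so the geostrophic wind blows 90° to the right of the pressure-gradient force (low pressure on the left).
Rotating 180° by 90° clockwise gives 270° — the wind blows toward the west.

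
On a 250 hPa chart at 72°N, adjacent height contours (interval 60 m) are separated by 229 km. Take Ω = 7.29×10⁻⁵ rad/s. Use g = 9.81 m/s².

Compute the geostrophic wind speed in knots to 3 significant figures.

Coriolis parameter at 72°N:
f = 2Ω sin φ = 2 × 7.29×10⁻⁵ × sin 72° = 1.39×10⁻⁴ s⁻¹
Height gradient: |∂Z/∂n| = 60 m / 229000 m = 2.62×10⁻⁴
On a pressure surface, geostrophic balance gives V_g = (g/f)|∂Z/∂n|:
V_g = 9.81 × 2.62×10⁻⁴ / 1.39×10⁻⁴ = 18.5 m/s
Converting: 18.5 m/s × 1.944 = 36.0 knots

36.0 knots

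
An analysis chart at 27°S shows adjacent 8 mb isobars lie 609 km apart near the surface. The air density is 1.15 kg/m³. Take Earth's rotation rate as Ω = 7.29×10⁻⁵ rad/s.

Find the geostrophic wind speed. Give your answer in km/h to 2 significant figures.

Coriolis parameter at 27°S:
f = 2Ω sin φ = 2 × 7.29×10⁻⁵ × sin 27° = 6.62×10⁻⁵ s⁻¹
Pressure gradient: |∂P/∂n| = 800 Pa / 609000 m = 1.31×10⁻³ Pa/m
Geostrophic balance (pressure-gradient force = Coriolis force):
V_g = (1/(fρ)) |∂P/∂n| = 1.31×10⁻³ / (6.62×10⁻⁵ × 1.15) = 17.3 m/s
Converting: 17.3 m/s × 3.6 = 62 km/h

62 km/h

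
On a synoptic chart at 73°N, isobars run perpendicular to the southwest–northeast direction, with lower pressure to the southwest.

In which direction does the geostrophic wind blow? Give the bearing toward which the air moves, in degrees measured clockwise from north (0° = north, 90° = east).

The pressure-gradient force points toward the southwest (bearing 225°).
Geostrophic balance: in the Northern Hemisphere the Coriolis force deflects motion to the right, so the geostrophic wind blows 90° to the right of the pressure-gradient force (low pressure on the left).
Rotating 225° by 90° clockwise gives 315° — the wind blows toward the northwest.

315°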